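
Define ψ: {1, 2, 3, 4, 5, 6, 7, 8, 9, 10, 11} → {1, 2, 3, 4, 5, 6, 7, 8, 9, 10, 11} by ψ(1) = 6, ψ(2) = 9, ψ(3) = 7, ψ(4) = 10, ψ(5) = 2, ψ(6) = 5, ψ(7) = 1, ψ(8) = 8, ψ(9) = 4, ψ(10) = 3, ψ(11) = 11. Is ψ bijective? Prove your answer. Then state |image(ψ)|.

11

The values 6, 9, 7, 10, 2, 5, 1, 8, 4, 3, 11 are a permutation of {1, 2, 3, 4, 5, 6, 7, 8, 9, 10, 11}: each element appears exactly once.
So ψ is injective and surjective, hence bijective.
The image of ψ is {1, 2, 3, 4, 5, 6, 7, 8, 9, 10, 11}, which has 11 elements.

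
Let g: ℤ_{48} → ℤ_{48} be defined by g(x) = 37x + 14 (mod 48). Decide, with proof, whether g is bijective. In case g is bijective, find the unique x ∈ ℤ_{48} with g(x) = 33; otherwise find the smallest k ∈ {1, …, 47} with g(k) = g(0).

If g(a) = g(b), then 37a ≡ 37b (mod 48). Because gcd(37, 48) = 1, we may cancel 37 to get a ≡ b (mod 48).
We now compute 37⁻¹ mod 48 explicitly. Euclid's algorithm: 48 = 1·37 + 11, 37 = 3·11 + 4, 11 = 2·4 + 3, 4 = 1·3 + 1; back-substituting gives 1 = 13·37 − 10·48, so 37⁻¹ ≡ 13 (mod 48).
Then y ↦ 13(y − 14) is a two-sided inverse to g, so every y ∈ ℤ_{48} has a preimage.
Thus g is bijective.
Since g is bijective, we find g⁻¹(33): we need 37x ≡ 33 − 14 ≡ 19 (mod 48). Using 37⁻¹ = 13: x ≡ 13·19 = 247 = 5·48 + 7, so x = 7.
Check: g(7) = 37·7 + 14 = 273 = 5·48 + 33 ≡ 33 (mod 48).

7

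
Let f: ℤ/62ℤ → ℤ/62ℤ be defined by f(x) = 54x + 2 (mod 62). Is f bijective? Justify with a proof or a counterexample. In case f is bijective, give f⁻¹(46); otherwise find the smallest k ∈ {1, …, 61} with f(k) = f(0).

31

We have gcd(54, 62) = 2 > 1. Taking u = 0 and v = 31: f(0) = 2 and f(31) = 54·31 + 2 = 1676 ≡ 2 (mod 62).
So f(0) = f(31) while 0 ≠ 31, thus f is not injective, hence not bijective.
Since f is not bijective, we find the least positive k with f(k) = f(0): this means 54k ≡ 0 (mod 62), i.e. 62 ∣ 54k. Since gcd(54, 62) = 2, dividing through by 2 this holds exactly when 31 ∣ 27k, and as gcd(27, 31) = 1, exactly when 31 ∣ k.
The smallest positive such k is 31.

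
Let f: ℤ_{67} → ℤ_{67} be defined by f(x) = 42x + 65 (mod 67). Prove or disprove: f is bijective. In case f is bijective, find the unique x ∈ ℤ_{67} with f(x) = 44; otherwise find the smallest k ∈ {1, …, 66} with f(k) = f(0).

33

Recall that injectivity means: for all a, b in the domain, f(a) = f(b) implies a = b.
Suppose f(a) = f(b) in ℤ_{67}. Then 42a + 65 ≡ 42b + 65 (mod 67), thus 42(a − b) ≡ 0 (mod 67).
Since gcd(42, 67) = 1, 42 is invertible modulo 67, therefore a − b ≡ 0 (mod 67), i.e. a = b.
We now compute 42⁻¹ mod 67 explicitly. Euclid's algorithm: 67 = 1·42 + 25, 42 = 1·25 + 17, 25 = 1·17 + 8, 17 = 2·8 + 1; back-substituting gives 1 = 8·42 − 5·67, so 42⁻¹ ≡ 8 (mod 67).
For any y ∈ ℤ_{67}, x = 8(y − 65) mod 67 satisfies f(x) = 42·8(y − 65) + 65 ≡ y (since 42·8 ≡ 1 mod 67). So every y has a preimage.
Thus f is bijective.
Since f is bijective, we find f⁻¹(44): we need 42x ≡ 44 − 65 ≡ 46 (mod 67). Using 42⁻¹ = 8: x ≡ 8·46 = 368 = 5·67 + 33, so x = 33.
Check: f(33) = 42·33 + 65 = 1451 = 21·67 + 44 ≡ 44 (mod 67).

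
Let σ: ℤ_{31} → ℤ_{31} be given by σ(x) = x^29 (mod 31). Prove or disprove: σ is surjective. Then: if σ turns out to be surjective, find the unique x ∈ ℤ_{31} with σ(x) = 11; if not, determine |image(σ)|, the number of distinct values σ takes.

17

Since 31 is prime, the nonzero elements of ℤ_{31} form a cyclic group of order 30.
As gcd(29, 30) = 1, raising to the 29th power is a bijection on this group: if u^29 ≡ v^29 then (uv^{−1})^29 = 1, and the only element of order dividing gcd(29, 30) = 1 is 1, so u = v.
With σ(0) = 0 this makes σ injective on all of ℤ_{31}, hence bijective (finite equal-size domain and codomain). In particular σ is surjective.
Since σ is surjective, we find the preimage of 11. The inverse of x ↦ x^29 on (ℤ_{31})^× is x ↦ x^29, because 29·29 = 841 = 28·30 + 1 ≡ 1 (mod 30) and x^{30} = 1 for x ≠ 0 (Fermat). So σ⁻¹(11) = 11^29 mod 31.
Repeated squaring mod 31: 11^1 ≡ 11, 11^2 ≡ 11² = 121 ≡ 28, 11^4 ≡ 28² = 784 ≡ 9, 11^8 ≡ 9² = 81 ≡ 19, 11^16 ≡ 19² = 361 ≡ 20. Since 29 = 16 + 8 + 4 + 1, 11^29 ≡ 20·19·9·11: 20·19 = 380 ≡ 8, then 8·9 = 72 ≡ 10, then 10·11 = 110 ≡ 17. So 11^29 ≡ 17 (mod 31).
Hence σ⁻¹(11) = 17.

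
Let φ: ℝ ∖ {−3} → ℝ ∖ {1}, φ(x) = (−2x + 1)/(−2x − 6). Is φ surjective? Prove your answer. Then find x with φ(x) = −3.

For any y ≠ 1, solving y(−2x − 6) = −2x + 1 for x gives a well-defined x ≠ −3. So φ is surjective.
Solving φ(x) = −3: cross-multiplying gives −2x + 1 = −3(−2x − 6), which rearranges to −8x = 17, so x = −17/8.

-17/8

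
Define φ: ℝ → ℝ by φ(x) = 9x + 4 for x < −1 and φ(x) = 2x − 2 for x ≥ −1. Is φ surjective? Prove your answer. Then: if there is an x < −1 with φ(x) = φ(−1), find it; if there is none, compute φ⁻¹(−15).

-19/9

Both pieces are strictly increasing (slopes 9 and 2), so each is injective on its own interval.
The left piece maps (−∞, −1) onto (−∞, −5); the right piece maps [−1, ∞) onto [−4, ∞).
The union (−∞, −5) ∪ [−4, ∞) omits the interval between −5 and −4; in particular −5 has no preimage. So φ is not surjective.
Because the two images are disjoint, no x < −1 has φ(x) = φ(−1), so we compute φ⁻¹(−15): −15 lies in (−∞, −5), so solve 9x + 4 = −15: x = (−15 − 4)/9 = −19/9.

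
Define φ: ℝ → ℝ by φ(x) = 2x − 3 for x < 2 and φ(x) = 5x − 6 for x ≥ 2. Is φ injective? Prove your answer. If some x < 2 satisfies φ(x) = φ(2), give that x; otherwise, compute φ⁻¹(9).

3

Both pieces are strictly increasing (slopes 2 and 5), so each is injective on its own interval.
The left piece maps (−∞, 2) onto (−∞, 1); the right piece maps [2, ∞) onto [4, ∞).
These images are disjoint, so no value is attained by both pieces. So φ is injective.
Because the two images are disjoint, no x < 2 has φ(x) = φ(2), so we compute φ⁻¹(9): 9 lies in [4, ∞), so solve 5x − 6 = 9: x = (9 + 6)/5 = 3.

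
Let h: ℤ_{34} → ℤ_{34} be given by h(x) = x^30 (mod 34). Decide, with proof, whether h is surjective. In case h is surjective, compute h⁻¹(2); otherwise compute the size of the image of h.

h(16): Repeated squaring mod 34: 16^1 ≡ 16, 16^2 ≡ 16² = 256 ≡ 18, 16^4 ≡ 18² = 324 ≡ 18, 16^8 ≡ 18² = 324 ≡ 18, 16^16 ≡ 18² = 324 ≡ 18. Since 30 = 16 + 8 + 4 + 2, 16^30 ≡ 18·18·18·18: 18·18 = 324 ≡ 18, then 18·18 = 324 ≡ 18, then 18·18 = 324 ≡ 18. So 16^30 ≡ 18 (mod 34).
h(18): Repeated squaring mod 34: 18^1 ≡ 18, 18^2 ≡ 18² = 324 ≡ 18, 18^4 ≡ 18² = 324 ≡ 18, 18^8 ≡ 18² = 324 ≡ 18, 18^16 ≡ 18² = 324 ≡ 18. Since 30 = 16 + 8 + 4 + 2, 18^30 ≡ 18·18·18·18: 18·18 = 324 ≡ 18, then 18·18 = 324 ≡ 18, then 18·18 = 324 ≡ 18. So 18^30 ≡ 18 (mod 34).
So h(16) = h(18) = 18 while 16 ≠ 18, therefore h is not injective.
A non-injective map from the 34-element set ℤ_{34} to itself takes at most 33 distinct values, so it cannot be surjective. Thus h is not surjective.
Since h is not surjective, we determine |image(h)|. Computing x^30 mod 34 for each x (by repeated squaring, reducing mod 34 at every step), the values h(0), h(1), …, h(33) are: 0, 1, 30, 19, 16, 15, 26, 25, 4, 21, 8, 9, 32, 33, 2, 13, 18, 17, 18, 13, 2, 33, 32, 9, 8, 21, 4, 25, 26, 15, 16, 19, 30, 1.
The distinct values are {0, 1, 2, 4, 8, 9, 13, 15, 16, 17, 18, 19, 21, 25, 26, 30, 32, 33}; there are 18 of them.

18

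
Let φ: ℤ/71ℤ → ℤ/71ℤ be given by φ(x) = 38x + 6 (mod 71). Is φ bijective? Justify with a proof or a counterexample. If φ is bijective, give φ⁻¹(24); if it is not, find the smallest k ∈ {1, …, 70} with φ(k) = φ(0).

64

If φ(x_1) = φ(x_2), then 38x_1 ≡ 38x_2 (mod 71). Because gcd(38, 71) = 1, we may cancel 38 to get x_1 ≡ x_2 (mod 71).
We now compute 38⁻¹ mod 71 explicitly. Euclid's algorithm: 71 = 1·38 + 33, 38 = 1·33 + 5, 33 = 6·5 + 3, 5 = 1·3 + 2, 3 = 1·2 + 1; back-substituting gives 1 = 43·38 − 23·71, so 38⁻¹ ≡ 43 (mod 71).
For any y ∈ ℤ/71ℤ, x = 43(y − 6) mod 71 satisfies φ(x) = 38·43(y − 6) + 6 ≡ y (since 38·43 ≡ 1 mod 71). So every y has a preimage.
Thus φ is bijective.
Since φ is bijective, we find φ⁻¹(24): we need 38x ≡ 24 − 6 ≡ 18 (mod 71). Using 38⁻¹ = 43: x ≡ 43·18 = 774 = 10·71 + 64, so x = 64.
Check: φ(64) = 38·64 + 6 = 2438 = 34·71 + 24 ≡ 24 (mod 71).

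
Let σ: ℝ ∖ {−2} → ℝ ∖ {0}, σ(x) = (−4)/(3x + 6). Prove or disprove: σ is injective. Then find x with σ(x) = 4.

Suppose σ(s) = σ(t). Cross-multiplying: (−4)(3t + 6) = (−4)(3s + 6).
Expanding both sides and cancelling the symmetric terms leaves 12·(s − t) = 0. Since 12 ≠ 0, s = t. So σ is injective.
Solving σ(x) = 4: cross-multiplying gives −4 = 4(3x + 6), which rearranges to −12x = 28, so x = −7/3.

-7/3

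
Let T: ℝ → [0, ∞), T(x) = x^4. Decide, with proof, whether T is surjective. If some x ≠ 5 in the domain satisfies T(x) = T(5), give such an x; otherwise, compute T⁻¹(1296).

For any y ∈ [0, ∞), x = y^{1/4} ∈ ℝ satisfies x^4 = y, so T is surjective.
For the follow-up, such an x exists: taking x = −5 ∈ ℝ gives T(−5) = 625 = T(5) with −5 ≠ 5.

-5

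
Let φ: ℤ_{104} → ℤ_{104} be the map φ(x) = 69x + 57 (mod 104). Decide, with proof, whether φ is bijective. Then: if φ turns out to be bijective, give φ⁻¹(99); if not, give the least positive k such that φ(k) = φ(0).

82

Suppose φ(u) = φ(v) in ℤ_{104}. Then 69u + 57 ≡ 69v + 57 (mod 104), so 69(u − v) ≡ 0 (mod 104).
Since gcd(69, 104) = 1, 69 is invertible modulo 104, so u − v ≡ 0 (mod 104), i.e. u = v.
We now compute 69⁻¹ mod 104 explicitly. Euclid's algorithm: 104 = 1·69 + 35, 69 = 1·35 + 34, 35 = 1·34 + 1; back-substituting gives 1 = 101·69 − 67·104, so 69⁻¹ ≡ 101 (mod 104).
Then y ↦ 101(y − 57) is a two-sided inverse to φ, so every y ∈ ℤ_{104} has a preimage.
Thus φ is bijective.
Since φ is bijective, we find φ⁻¹(99): we need 69x ≡ 99 − 57 ≡ 42 (mod 104). Using 69⁻¹ = 101: x ≡ 101·42 = 4242 = 40·104 + 82, so x = 82.
Check: φ(82) = 69·82 + 57 = 5715 = 54·104 + 99 ≡ 99 (mod 104).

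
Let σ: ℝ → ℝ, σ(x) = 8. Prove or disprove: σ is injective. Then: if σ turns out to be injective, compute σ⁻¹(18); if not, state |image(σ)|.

1

σ(0) = 8 = σ(1) with 0 ≠ 1, so σ is not injective.
Since σ is not injective, we state |image(σ)|: the image of σ is {8}, which has 1 element.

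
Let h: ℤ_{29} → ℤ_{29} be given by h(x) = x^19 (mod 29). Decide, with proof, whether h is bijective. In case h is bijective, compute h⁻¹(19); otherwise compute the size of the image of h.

Since 29 is prime, the nonzero elements of ℤ_{29} form a cyclic group of order 28.
As gcd(19, 28) = 1, raising to the 19th power is a bijection on this group: if s^19 ≡ t^19 then (st^{−1})^19 = 1, and the only element of order dividing gcd(19, 28) = 1 is 1, so s = t.
With h(0) = 0 this makes h injective on all of ℤ_{29}, hence bijective (finite equal-size domain and codomain). In particular h is bijective.
Since h is bijective, we find the preimage of 19. The inverse of x ↦ x^19 on (ℤ_{29})^× is x ↦ x^3, because 19·3 = 57 = 2·28 + 1 ≡ 1 (mod 28) and x^{28} = 1 for x ≠ 0 (Fermat). So h⁻¹(19) = 19^3 mod 29.
Repeated squaring mod 29: 19^1 ≡ 19, 19^2 ≡ 19² = 361 ≡ 13. Since 3 = 2 + 1, 19^3 ≡ 13·19: 13·19 = 247 ≡ 15. So 19^3 ≡ 15 (mod 29).
Hence h⁻¹(19) = 15.

15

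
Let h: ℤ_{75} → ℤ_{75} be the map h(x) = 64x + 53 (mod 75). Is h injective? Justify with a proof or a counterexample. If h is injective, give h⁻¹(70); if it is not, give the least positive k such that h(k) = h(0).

Suppose h(x_1) = h(x_2) in ℤ_{75}. Then 64x_1 + 53 ≡ 64x_2 + 53 (mod 75), thus 64(x_1 − x_2) ≡ 0 (mod 75).
Since gcd(64, 75) = 1, 64 is invertible modulo 75, so x_1 − x_2 ≡ 0 (mod 75), i.e. x_1 = x_2.
Thus h is injective.
We now compute 64⁻¹ mod 75 explicitly. Euclid's algorithm: 75 = 1·64 + 11, 64 = 5·11 + 9, 11 = 1·9 + 2, 9 = 4·2 + 1; back-substituting gives 1 = 34·64 − 29·75, so 64⁻¹ ≡ 34 (mod 75).
Since h is injective, we compute h⁻¹(70): solve 64x + 53 ≡ 70 (mod 75), i.e. 64x ≡ 17 (mod 75).
Multiplying by 64⁻¹ = 34 gives x ≡ 34·17 = 578 = 7·75 + 53 ≡ 53 (mod 75).
Check: h(53) = 64·53 + 53 = 3445 = 45·75 + 70 ≡ 70 (mod 75).

53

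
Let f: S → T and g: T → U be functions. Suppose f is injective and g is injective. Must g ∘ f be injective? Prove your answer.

Suppose (g ∘ f)(u) = (g ∘ f)(v), i.e. g(f(u)) = g(f(v)).
Since g is injective, f(u) = f(v). Since f is injective, u = v. Thus g ∘ f is injective.

injective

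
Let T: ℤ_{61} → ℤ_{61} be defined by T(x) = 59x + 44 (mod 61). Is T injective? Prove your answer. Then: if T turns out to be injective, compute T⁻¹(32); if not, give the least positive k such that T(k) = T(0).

6

If T(a) = T(b), then 59a ≡ 59b (mod 61). Because gcd(59, 61) = 1, we may cancel 59 to get a ≡ b (mod 61).
Thus T is injective.
We now compute 59⁻¹ mod 61 explicitly. Euclid's algorithm: 61 = 1·59 + 2, 59 = 29·2 + 1; back-substituting gives 1 = 30·59 − 29·61, so 59⁻¹ ≡ 30 (mod 61).
Since T is injective, we compute T⁻¹(32): solve 59x + 44 ≡ 32 (mod 61), i.e. 59x ≡ 49 (mod 61).
Multiplying by 59⁻¹ = 30 gives x ≡ 30·49 = 1470 = 24·61 + 6 ≡ 6 (mod 61).
Check: T(6) = 59·6 + 44 = 398 = 6·61 + 32 ≡ 32 (mod 61).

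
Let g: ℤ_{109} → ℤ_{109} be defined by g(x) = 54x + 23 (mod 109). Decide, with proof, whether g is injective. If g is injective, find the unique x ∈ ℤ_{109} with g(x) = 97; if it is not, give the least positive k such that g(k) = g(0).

By definition, g is injective if g(u) = g(v) implies u = v.
If g(u) = g(v), then 54u ≡ 54v (mod 109). Because gcd(54, 109) = 1, we may cancel 54 to get u ≡ v (mod 109).
Therefore g is injective.
We now compute 54⁻¹ mod 109 explicitly. Euclid's algorithm: 109 = 2·54 + 1; back-substituting gives 1 = 107·54 − 53·109, so 54⁻¹ ≡ 107 (mod 109).
Since g is injective, we compute g⁻¹(97): solve 54x + 23 ≡ 97 (mod 109), i.e. 54x ≡ 74 (mod 109).
Multiplying by 54⁻¹ = 107 gives x ≡ 107·74 = 7918 = 72·109 + 70 ≡ 70 (mod 109).
Check: g(70) = 54·70 + 23 = 3803 = 34·109 + 97 ≡ 97 (mod 109).

70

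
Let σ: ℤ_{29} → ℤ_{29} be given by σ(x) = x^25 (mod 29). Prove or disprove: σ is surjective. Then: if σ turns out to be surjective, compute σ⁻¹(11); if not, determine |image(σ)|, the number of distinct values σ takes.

Since 29 is prime, the nonzero elements of ℤ_{29} form a cyclic group of order 28.
As gcd(25, 28) = 1, raising to the 25th power is a bijection on this group: if s^25 ≡ t^25 then (st^{−1})^25 = 1, and the only element of order dividing gcd(25, 28) = 1 is 1, so s = t.
With σ(0) = 0 this makes σ injective on all of ℤ_{29}, hence bijective (finite equal-size domain and codomain). In particular σ is surjective.
Since σ is surjective, we find the preimage of 11. The inverse of x ↦ x^25 on (ℤ_{29})^× is x ↦ x^9, because 25·9 = 225 = 8·28 + 1 ≡ 1 (mod 28) and x^{28} = 1 for x ≠ 0 (Fermat). So σ⁻¹(11) = 11^9 mod 29.
Repeated squaring mod 29: 11^1 ≡ 11, 11^2 ≡ 11² = 121 ≡ 5, 11^4 ≡ 5² = 25, 11^8 ≡ 25² = 625 ≡ 16. Since 9 = 8 + 1, 11^9 ≡ 16·11: 16·11 = 176 ≡ 2. So 11^9 ≡ 2 (mod 29).
Hence σ⁻¹(11) = 2.

2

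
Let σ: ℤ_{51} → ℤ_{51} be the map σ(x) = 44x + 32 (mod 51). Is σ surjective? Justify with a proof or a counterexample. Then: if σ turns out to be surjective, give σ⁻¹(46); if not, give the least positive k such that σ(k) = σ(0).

Since gcd(44, 51) = 1, 44 is invertible modulo 51. Euclid's algorithm: 51 = 1·44 + 7, 44 = 6·7 + 2, 7 = 3·2 + 1; back-substituting gives 1 = 29·44 − 25·51, so 44⁻¹ ≡ 29 (mod 51).
For any y ∈ ℤ_{51}, x = 29(y − 32) mod 51 satisfies σ(x) = 44·29(y − 32) + 32 ≡ y (since 44·29 ≡ 1 mod 51). So every y has a preimage.
So σ is surjective.
Since σ is surjective, we compute σ⁻¹(46): solve 44x + 32 ≡ 46 (mod 51), i.e. 44x ≡ 14 (mod 51).
Multiplying by 44⁻¹ = 29 gives x ≡ 29·14 = 406 = 7·51 + 49 ≡ 49 (mod 51).
Check: σ(49) = 44·49 + 32 = 2188 = 42·51 + 46 ≡ 46 (mod 51).

49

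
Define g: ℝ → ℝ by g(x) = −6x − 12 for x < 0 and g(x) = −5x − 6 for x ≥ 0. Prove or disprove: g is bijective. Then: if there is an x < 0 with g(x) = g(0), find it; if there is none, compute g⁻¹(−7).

-1

Both pieces are strictly decreasing (slopes −6 and −5), so each is injective on its own interval.
The left piece maps (−∞, 0) onto (−12, ∞); the right piece maps [0, ∞) onto (−∞, −6].
These images overlap. In particular g(0) = −6 (right piece), and solving −6x − 12 = −6 on the left piece gives x = −1 < 0.
So g(−1) = g(0) with −1 ≠ 0, and g is not injective, hence not bijective. This x = −1 is the requested value below 0.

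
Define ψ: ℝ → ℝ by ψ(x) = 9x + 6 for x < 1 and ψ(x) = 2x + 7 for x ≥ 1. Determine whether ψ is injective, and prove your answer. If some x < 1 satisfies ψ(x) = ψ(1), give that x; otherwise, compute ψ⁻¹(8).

1/3

Both pieces are strictly increasing (slopes 9 and 2), so each is injective on its own interval.
The left piece maps (−∞, 1) onto (−∞, 15); the right piece maps [1, ∞) onto [9, ∞).
These images overlap. In particular ψ(1) = 9 (right piece), and solving 9x + 6 = 9 on the left piece gives x = 1/3 < 1.
So ψ(1/3) = ψ(1) with 1/3 ≠ 1, and ψ is not injective. This x = 1/3 is the requested value below 1.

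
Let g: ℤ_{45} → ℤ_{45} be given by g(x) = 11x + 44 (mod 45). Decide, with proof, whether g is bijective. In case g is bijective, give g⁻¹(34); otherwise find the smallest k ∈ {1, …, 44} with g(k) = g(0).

Suppose g(s) = g(t) in ℤ_{45}. Then 11s + 44 ≡ 11t + 44 (mod 45), hence 11(s − t) ≡ 0 (mod 45).
Since gcd(11, 45) = 1, 11 is invertible modulo 45, thus s − t ≡ 0 (mod 45), i.e. s = t.
We now compute 11⁻¹ mod 45 explicitly. Euclid's algorithm: 45 = 4·11 + 1; back-substituting gives 1 = 41·11 − 10·45, so 11⁻¹ ≡ 41 (mod 45).
For any y ∈ ℤ_{45}, x = 41(y − 44) mod 45 satisfies g(x) = 11·41(y − 44) + 44 ≡ y (since 11·41 ≡ 1 mod 45). So every y has a preimage.
Hence g is bijective.
Since g is bijective, we find g⁻¹(34): we need 11x ≡ 34 − 44 ≡ 35 (mod 45). Using 11⁻¹ = 41: x ≡ 41·35 = 1435 = 31·45 + 40, so x = 40.
Check: g(40) = 11·40 + 44 = 484 = 10·45 + 34 ≡ 34 (mod 45).

40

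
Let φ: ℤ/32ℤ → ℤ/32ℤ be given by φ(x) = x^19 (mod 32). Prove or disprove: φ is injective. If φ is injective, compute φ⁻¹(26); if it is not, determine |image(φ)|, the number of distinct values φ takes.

φ(0) = 0^19 = 0.
φ(2): Repeated squaring mod 32: 2^1 ≡ 2, 2^2 ≡ 2² = 4, 2^4 ≡ 4² = 16, 2^8 ≡ 16² = 256 ≡ 0, 2^16 ≡ 0² = 0. Since 19 = 16 + 2 + 1, 2^19 ≡ 0·4·2: 0·4 = 0, then 0·2 = 0. So 2^19 ≡ 0 (mod 32).
So φ(0) = φ(2) = 0 while 0 ≠ 2, hence φ is not injective.
Since φ is not injective, we determine |image(φ)|. Computing x^19 mod 32 for each x (by repeated squaring, reducing mod 32 at every step), the values φ(0), φ(1), …, φ(31) are: 0, 1, 0, 27, 0, 29, 0, 23, 0, 25, 0, 19, 0, 21, 0, 15, 0, 17, 0, 11, 0, 13, 0, 7, 0, 9, 0, 3, 0, 5, 0, 31.
The distinct values are {0, 1, 3, 5, 7, 9, 11, 13, 15, 17, 19, 21, 23, 25, 27, 29, 31}; there are 17 of them.

17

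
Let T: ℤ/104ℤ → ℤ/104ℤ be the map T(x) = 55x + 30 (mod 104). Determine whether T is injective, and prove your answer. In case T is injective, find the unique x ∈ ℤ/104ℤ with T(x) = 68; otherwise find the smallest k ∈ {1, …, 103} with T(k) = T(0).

82

If T(u) = T(v), then 55u ≡ 55v (mod 104). Because gcd(55, 104) = 1, we may cancel 55 to get u ≡ v (mod 104).
So T is injective.
We now compute 55⁻¹ mod 104 explicitly. Euclid's algorithm: 104 = 1·55 + 49, 55 = 1·49 + 6, 49 = 8·6 + 1; back-substituting gives 1 = 87·55 − 46·104, so 55⁻¹ ≡ 87 (mod 104).
Since T is injective, we compute T⁻¹(68): solve 55x + 30 ≡ 68 (mod 104), i.e. 55x ≡ 38 (mod 104).
Multiplying by 55⁻¹ = 87 gives x ≡ 87·38 = 3306 = 31·104 + 82 ≡ 82 (mod 104).
Check: T(82) = 55·82 + 30 = 4540 = 43·104 + 68 ≡ 68 (mod 104).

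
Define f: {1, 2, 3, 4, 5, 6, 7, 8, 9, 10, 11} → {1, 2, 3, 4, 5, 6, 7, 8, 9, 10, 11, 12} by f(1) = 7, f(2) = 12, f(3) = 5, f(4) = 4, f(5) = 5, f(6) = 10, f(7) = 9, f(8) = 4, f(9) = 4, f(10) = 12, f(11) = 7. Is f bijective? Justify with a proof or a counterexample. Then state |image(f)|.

6

f(3) = 5 = f(5) with 3 ≠ 5, so f is not injective, hence not bijective.
The image of f is {4, 5, 7, 9, 10, 12}, which has 6 elements.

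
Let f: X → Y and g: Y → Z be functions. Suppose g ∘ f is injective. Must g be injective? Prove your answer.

not injective

No. Take X = {0, 1, 2}, Y = {0, 1, 2, 3, 4, 5}, Z = {0, 1, 2, 3, 4, 5}, f(a) = a for each a ∈ X, and g(b) = 4 if b ∈ {4, 5} else g(b) = b.
Then g ∘ f = f is injective (X ⊂ Y and f is the inclusion), but g(4) = g(5) = 4 with 4 ≠ 5, so g is not injective.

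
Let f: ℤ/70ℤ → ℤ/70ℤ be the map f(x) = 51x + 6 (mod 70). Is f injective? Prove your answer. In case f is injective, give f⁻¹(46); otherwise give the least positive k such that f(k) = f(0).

If f(x_1) = f(x_2), then 51x_1 ≡ 51x_2 (mod 70). Because gcd(51, 70) = 1, we may cancel 51 to get x_1 ≡ x_2 (mod 70).
Hence f is injective.
We now compute 51⁻¹ mod 70 explicitly. Euclid's algorithm: 70 = 1·51 + 19, 51 = 2·19 + 13, 19 = 1·13 + 6, 13 = 2·6 + 1; back-substituting gives 1 = 11·51 − 8·70, so 51⁻¹ ≡ 11 (mod 70).
Since f is injective, we find f⁻¹(46): we need 51x ≡ 46 − 6 ≡ 40 (mod 70). Using 51⁻¹ = 11: x ≡ 11·40 = 440 = 6·70 + 20, so x = 20.
Check: f(20) = 51·20 + 6 = 1026 = 14·70 + 46 ≡ 46 (mod 70).

20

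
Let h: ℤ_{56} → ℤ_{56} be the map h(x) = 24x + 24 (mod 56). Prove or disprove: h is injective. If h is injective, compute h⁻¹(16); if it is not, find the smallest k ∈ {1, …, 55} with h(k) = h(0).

We have gcd(24, 56) = 8 > 1. Taking s = 0 and t = 7: h(0) = 24 and h(7) = 24·7 + 24 = 192 ≡ 24 (mod 56).
So h(0) = h(7) while 0 ≠ 7, hence h is not injective.
Since h is not injective, we find the least positive k with h(k) = h(0): this means 24k ≡ 0 (mod 56), i.e. 56 ∣ 24k. Since gcd(24, 56) = 8, dividing through by 8 this holds exactly when 7 ∣ 3k, and as gcd(3, 7) = 1, exactly when 7 ∣ k.
The smallest positive such k is 7.

7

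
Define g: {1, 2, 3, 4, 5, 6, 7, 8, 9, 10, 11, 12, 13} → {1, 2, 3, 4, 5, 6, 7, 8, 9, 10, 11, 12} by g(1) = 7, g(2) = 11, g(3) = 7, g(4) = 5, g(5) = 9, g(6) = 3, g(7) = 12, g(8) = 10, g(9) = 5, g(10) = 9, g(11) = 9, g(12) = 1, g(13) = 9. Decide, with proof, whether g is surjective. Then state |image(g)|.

8

No element maps to 2, so g is not surjective.
The image of g is {1, 3, 5, 7, 9, 10, 11, 12}, which has 8 elements.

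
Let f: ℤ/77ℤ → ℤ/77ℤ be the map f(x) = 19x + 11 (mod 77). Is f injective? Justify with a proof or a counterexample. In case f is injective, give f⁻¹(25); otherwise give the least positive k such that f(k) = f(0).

If f(s) = f(t), then 19s ≡ 19t (mod 77). Because gcd(19, 77) = 1, we may cancel 19 to get s ≡ t (mod 77).
So f is injective.
We now compute 19⁻¹ mod 77 explicitly. Euclid's algorithm: 77 = 4·19 + 1; back-substituting gives 1 = 73·19 − 18·77, so 19⁻¹ ≡ 73 (mod 77).
Since f is injective, we find f⁻¹(25): we need 19x ≡ 25 − 11 ≡ 14 (mod 77). Using 19⁻¹ = 73: x ≡ 73·14 = 1022 = 13·77 + 21, so x = 21.
Check: f(21) = 19·21 + 11 = 410 = 5·77 + 25 ≡ 25 (mod 77).

21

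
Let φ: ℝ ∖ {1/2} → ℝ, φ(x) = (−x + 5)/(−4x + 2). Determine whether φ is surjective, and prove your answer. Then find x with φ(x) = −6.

17/25

If φ(x) = 1/4, cross-multiplying gives −4(−x + 5) = −1(−4x + 2), which simplifies to −20 = −2 — false.  So 1/4 has no preimage and φ is not surjective.
Solving φ(x) = −6: cross-multiplying gives −x + 5 = −6(−4x + 2), which rearranges to −25x = −17, so x = 17/25.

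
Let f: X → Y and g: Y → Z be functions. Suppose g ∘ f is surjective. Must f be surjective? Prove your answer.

No. Take X = {1, 2}, Y = {1, 2, 3}, Z = {1}, f(a) = 1 for every a ∈ X, and g(b) = 1 for every b ∈ Y.
Then g ∘ f is surjective onto {1}, but 3 ∈ Y has no preimage under f, so f is not surjective.

not surjective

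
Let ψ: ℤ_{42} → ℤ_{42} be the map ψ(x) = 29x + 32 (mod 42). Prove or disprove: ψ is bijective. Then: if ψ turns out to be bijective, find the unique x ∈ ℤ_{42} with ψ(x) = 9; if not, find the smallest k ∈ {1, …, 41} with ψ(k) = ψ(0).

5

Suppose ψ(u) = ψ(v) in ℤ_{42}. Then 29u + 32 ≡ 29v + 32 (mod 42), therefore 29(u − v) ≡ 0 (mod 42).
Since gcd(29, 42) = 1, 29 is invertible modulo 42, hence u − v ≡ 0 (mod 42), i.e. u = v.
We now compute 29⁻¹ mod 42 explicitly. Euclid's algorithm: 42 = 1·29 + 13, 29 = 2·13 + 3, 13 = 4·3 + 1; back-substituting gives 1 = 29·29 − 20·42, so 29⁻¹ ≡ 29 (mod 42).
Then y ↦ 29(y − 32) is a two-sided inverse to ψ, so every y ∈ ℤ_{42} has a preimage.
Hence ψ is bijective.
Since ψ is bijective, we find ψ⁻¹(9): we need 29x ≡ 9 − 32 ≡ 19 (mod 42). Using 29⁻¹ = 29: x ≡ 29·19 = 551 = 13·42 + 5, so x = 5.
Check: ψ(5) = 29·5 + 32 = 177 = 4·42 + 9 ≡ 9 (mod 42).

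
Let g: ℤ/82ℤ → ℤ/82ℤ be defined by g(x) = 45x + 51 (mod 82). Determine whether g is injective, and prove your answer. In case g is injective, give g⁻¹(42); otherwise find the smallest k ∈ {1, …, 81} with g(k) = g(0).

By definition, injectivity means: for all u, v in the domain, g(u) = g(v) implies u = v.
Suppose g(u) = g(v) in ℤ/82ℤ. Then 45u + 51 ≡ 45v + 51 (mod 82), thus 45(u − v) ≡ 0 (mod 82).
Since gcd(45, 82) = 1, 45 is invertible modulo 82, thus u − v ≡ 0 (mod 82), i.e. u = v.
Therefore g is injective.
We now compute 45⁻¹ mod 82 explicitly. Euclid's algorithm: 82 = 1·45 + 37, 45 = 1·37 + 8, 37 = 4·8 + 5, 8 = 1·5 + 3, 5 = 1·3 + 2, 3 = 1·2 + 1; back-substituting gives 1 = 31·45 − 17·82, so 45⁻¹ ≡ 31 (mod 82).
Since g is injective, we find g⁻¹(42): we need 45x ≡ 42 − 51 ≡ 73 (mod 82). Using 45⁻¹ = 31: x ≡ 31·73 = 2263 = 27·82 + 49, so x = 49.
Check: g(49) = 45·49 + 51 = 2256 = 27·82 + 42 ≡ 42 (mod 82).

49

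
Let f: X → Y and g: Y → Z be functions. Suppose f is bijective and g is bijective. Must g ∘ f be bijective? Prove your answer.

Injectivity: if g(f(x_1)) = g(f(x_2)) then f(x_1) = f(x_2) (g injective) so x_1 = x_2 (f injective).
Surjectivity: for c ∈ Z pick b with g(b) = c, then a with f(a) = b; then (g ∘ f)(a) = c.
So g ∘ f is bijective.

bijective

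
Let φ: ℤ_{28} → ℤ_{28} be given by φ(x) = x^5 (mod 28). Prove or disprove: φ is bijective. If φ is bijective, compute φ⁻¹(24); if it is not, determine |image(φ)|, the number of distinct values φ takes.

21

φ(0) = 0^5 = 0.
φ(14): Repeated squaring mod 28: 14^1 ≡ 14, 14^2 ≡ 14² = 196 ≡ 0, 14^4 ≡ 0² = 0. Since 5 = 4 + 1, 14^5 ≡ 0·14: 0·14 = 0. So 14^5 ≡ 0 (mod 28).
So φ(0) = φ(14) = 0 while 0 ≠ 14, so φ is not injective, hence not bijective.
Since φ is not bijective, we determine |image(φ)|. Computing x^5 mod 28 for each x (by repeated squaring, reducing mod 28 at every step), the values φ(0), φ(1), …, φ(27) are: 0, 1, 4, 19, 16, 17, 20, 7, 8, 25, 12, 23, 24, 13, 0, 15, 4, 5, 16, 3, 20, 21, 8, 11, 12, 9, 24, 27.
The distinct values are {0, 1, 3, 4, 5, 7, 8, 9, 11, 12, 13, 15, 16, 17, 19, 20, 21, 23, 24, 25, 27}; there are 21 of them.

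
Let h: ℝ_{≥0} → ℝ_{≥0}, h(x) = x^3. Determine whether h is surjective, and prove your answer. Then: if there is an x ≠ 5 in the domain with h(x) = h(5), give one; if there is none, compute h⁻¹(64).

For any y ∈ ℝ_{≥0}, x = y^{1/3} ∈ ℝ_{≥0} gives h(x) = y, so h is surjective.
Since x ↦ x^3 is strictly increasing on ℝ_{≥0}, it is injective there, so no x ≠ 5 in the domain has h(x) = h(5). We therefore compute h⁻¹(64) = 64^{1/3} = 4 (indeed 4^3 = 64).

4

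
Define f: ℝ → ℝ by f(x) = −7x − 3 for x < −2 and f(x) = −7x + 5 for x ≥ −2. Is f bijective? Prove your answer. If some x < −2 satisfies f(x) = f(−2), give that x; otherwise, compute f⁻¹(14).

-22/7

Both pieces are strictly decreasing (slopes −7 and −7), so each is injective on its own interval.
The left piece maps (−∞, −2) onto (11, ∞); the right piece maps [−2, ∞) onto (−∞, 19].
These images overlap. In particular f(−2) = 19 (right piece), and solving −7x − 3 = 19 on the left piece gives x = −22/7 < −2.
So f(−22/7) = f(−2) with −22/7 ≠ −2, and f is not injective, hence not bijective. This x = −22/7 is the requested value below −2.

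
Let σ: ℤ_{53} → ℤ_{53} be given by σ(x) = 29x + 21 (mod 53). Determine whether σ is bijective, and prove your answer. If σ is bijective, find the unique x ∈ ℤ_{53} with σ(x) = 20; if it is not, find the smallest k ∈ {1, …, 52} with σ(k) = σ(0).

Recall: σ is injective if σ(s) = σ(t) implies s = t.
Suppose σ(s) = σ(t) in ℤ_{53}. Then 29s + 21 ≡ 29t + 21 (mod 53), hence 29(s − t) ≡ 0 (mod 53).
Since gcd(29, 53) = 1, 29 is invertible modulo 53, thus s − t ≡ 0 (mod 53), i.e. s = t.
We now compute 29⁻¹ mod 53 explicitly. Euclid's algorithm: 53 = 1·29 + 24, 29 = 1·24 + 5, 24 = 4·5 + 4, 5 = 1·4 + 1; back-substituting gives 1 = 11·29 − 6·53, so 29⁻¹ ≡ 11 (mod 53).
For any y ∈ ℤ_{53}, x = 11(y − 21) mod 53 satisfies σ(x) = 29·11(y − 21) + 21 ≡ y (since 29·11 ≡ 1 mod 53). So every y has a preimage.
Thus σ is bijective.
Since σ is bijective, we find σ⁻¹(20): we need 29x ≡ 20 − 21 ≡ 52 (mod 53). Using 29⁻¹ = 11: x ≡ 11·52 = 572 = 10·53 + 42, so x = 42.
Check: σ(42) = 29·42 + 21 = 1239 = 23·53 + 20 ≡ 20 (mod 53).

42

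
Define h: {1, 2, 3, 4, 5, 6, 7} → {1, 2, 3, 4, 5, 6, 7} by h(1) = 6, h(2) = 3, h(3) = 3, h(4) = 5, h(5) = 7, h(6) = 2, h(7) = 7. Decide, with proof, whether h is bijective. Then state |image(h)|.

h(2) = 3 = h(3) with 2 ≠ 3, so h is not injective, hence not bijective.
The image of h is {2, 3, 5, 6, 7}, which has 5 elements.

5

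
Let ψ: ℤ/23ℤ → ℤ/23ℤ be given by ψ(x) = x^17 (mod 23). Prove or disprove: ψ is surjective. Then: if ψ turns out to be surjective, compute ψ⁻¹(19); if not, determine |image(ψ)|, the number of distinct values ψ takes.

Since 23 is prime, the nonzero elements of ℤ/23ℤ form a cyclic group of order 22.
As gcd(17, 22) = 1, raising to the 17th power is a bijection on this group: if a^17 ≡ b^17 then (ab^{−1})^17 = 1, and the only element of order dividing gcd(17, 22) = 1 is 1, so a = b.
With ψ(0) = 0 this makes ψ injective on all of ℤ/23ℤ, hence bijective (finite equal-size domain and codomain). In particular ψ is surjective.
Since ψ is surjective, we find the preimage of 19. The inverse of x ↦ x^17 on (ℤ/23ℤ)^× is x ↦ x^13, because 17·13 = 221 = 10·22 + 1 ≡ 1 (mod 22) and x^{22} = 1 for x ≠ 0 (Fermat). So ψ⁻¹(19) = 19^13 mod 23.
Repeated squaring mod 23: 19^1 ≡ 19, 19^2 ≡ 19² = 361 ≡ 16, 19^4 ≡ 16² = 256 ≡ 3, 19^8 ≡ 3² = 9. Since 13 = 8 + 4 + 1, 19^13 ≡ 9·3·19: 9·3 = 27 ≡ 4, then 4·19 = 76 ≡ 7. So 19^13 ≡ 7 (mod 23).
Hence ψ⁻¹(19) = 7.

7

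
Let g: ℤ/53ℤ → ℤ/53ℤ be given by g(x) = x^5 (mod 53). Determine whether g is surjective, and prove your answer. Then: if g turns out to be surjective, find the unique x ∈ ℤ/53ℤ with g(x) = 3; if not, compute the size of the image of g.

Since 53 is prime, the nonzero elements of ℤ/53ℤ form a cyclic group of order 52.
As gcd(5, 52) = 1, raising to the 5th power is a bijection on this group: if a^5 ≡ b^5 then (ab^{−1})^5 = 1, and the only element of order dividing gcd(5, 52) = 1 is 1, so a = b.
With g(0) = 0 this makes g injective on all of ℤ/53ℤ, hence bijective (finite equal-size domain and codomain). In particular g is surjective.
Since g is surjective, we find the preimage of 3. The inverse of x ↦ x^5 on (ℤ/53ℤ)^× is x ↦ x^21, because 5·21 = 105 = 2·52 + 1 ≡ 1 (mod 52) and x^{52} = 1 for x ≠ 0 (Fermat). So g⁻¹(3) = 3^21 mod 53.
Repeated squaring mod 53: 3^1 ≡ 3, 3^2 ≡ 3² = 9, 3^4 ≡ 9² = 81 ≡ 28, 3^8 ≡ 28² = 784 ≡ 42, 3^16 ≡ 42² = 1764 ≡ 15. Since 21 = 16 + 4 + 1, 3^21 ≡ 15·28·3: 15·28 = 420 ≡ 49, then 49·3 = 147 ≡ 41. So 3^21 ≡ 41 (mod 53).
Hence g⁻¹(3) = 41.

41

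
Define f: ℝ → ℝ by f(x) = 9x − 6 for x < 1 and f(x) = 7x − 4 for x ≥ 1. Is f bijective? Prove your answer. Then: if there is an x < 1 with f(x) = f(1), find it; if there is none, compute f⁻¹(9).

Both pieces are strictly increasing (slopes 9 and 7), so each is injective on its own interval.
The left piece maps (−∞, 1) onto (−∞, 3); the right piece maps [1, ∞) onto [3, ∞).
Since 3 = 3, the images partition ℝ: f is injective and surjective, hence bijective.
Because the two images are disjoint, no x < 1 has f(x) = f(1), so we compute f⁻¹(9): 9 lies in [3, ∞), so solve 7x − 4 = 9: x = (9 + 4)/7 = 13/7.

13/7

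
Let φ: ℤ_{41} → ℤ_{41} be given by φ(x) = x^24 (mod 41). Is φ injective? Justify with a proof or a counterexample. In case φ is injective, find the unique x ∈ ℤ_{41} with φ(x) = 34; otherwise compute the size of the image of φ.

6

φ(1) = 1^24 = 1.
φ(3): Repeated squaring mod 41: 3^1 ≡ 3, 3^2 ≡ 3² = 9, 3^4 ≡ 9² = 81 ≡ 40, 3^8 ≡ 40² = 1600 ≡ 1, 3^16 ≡ 1² = 1. Since 24 = 16 + 8, 3^24 ≡ 1·1: 1·1 = 1. So 3^24 ≡ 1 (mod 41).
So φ(1) = φ(3) = 1 while 1 ≠ 3, therefore φ is not injective.
Since φ is not injective, we determine |image(φ)|. Computing x^24 mod 41 for each x (by repeated squaring, reducing mod 41 at every step), the values φ(0), φ(1), …, φ(40) are: 0, 1, 16, 1, 10, 10, 16, 18, 37, 1, 37, 37, 10, 16, 1, 10, 18, 37, 16, 18, 18, 18, 18, 16, 37, 18, 10, 1, 16, 10, 37, 37, 1, 37, 18, 16, 10, 10, 1, 16, 1.
The distinct values are {0, 1, 10, 16, 18, 37}; there are 6 of them.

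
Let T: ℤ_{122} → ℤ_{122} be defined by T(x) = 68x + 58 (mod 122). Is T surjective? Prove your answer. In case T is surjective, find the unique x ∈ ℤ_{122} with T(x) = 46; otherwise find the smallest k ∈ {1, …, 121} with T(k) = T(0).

Since gcd(68, 122) = 2, we have 68x ≡ 0 (mod 2) for all x, so T(x) ≡ 0 (mod 2).
But 1 ≢ 0 (mod 2), so 1 ∈ ℤ_{122} has no preimage. Therefore T is not surjective.
Since T is not surjective, we find the least positive k with T(k) = T(0): this means 68k ≡ 0 (mod 122), i.e. 122 ∣ 68k. Since gcd(68, 122) = 2, dividing through by 2 this holds exactly when 61 ∣ 34k, and as gcd(34, 61) = 1, exactly when 61 ∣ k.
The smallest positive such k is 61.

61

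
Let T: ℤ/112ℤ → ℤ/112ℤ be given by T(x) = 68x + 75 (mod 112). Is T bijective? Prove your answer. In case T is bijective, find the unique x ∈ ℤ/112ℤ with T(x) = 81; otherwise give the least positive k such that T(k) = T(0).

Recall that T is injective if T(x_1) = T(x_2) implies x_1 = x_2.
We have gcd(68, 112) = 4 > 1. Taking x_1 = 0 and x_2 = 28: T(0) = 75 and T(28) = 68·28 + 75 = 1979 ≡ 75 (mod 112).
So T(0) = T(28) while 0 ≠ 28, thus T is not injective, hence not bijective.
Since T is not bijective, we find the least positive k with T(k) = T(0): this means 68k ≡ 0 (mod 112), i.e. 112 ∣ 68k. Since gcd(68, 112) = 4, dividing through by 4 this holds exactly when 28 ∣ 17k, and as gcd(17, 28) = 1, exactly when 28 ∣ k.
The smallest positive such k is 28.

28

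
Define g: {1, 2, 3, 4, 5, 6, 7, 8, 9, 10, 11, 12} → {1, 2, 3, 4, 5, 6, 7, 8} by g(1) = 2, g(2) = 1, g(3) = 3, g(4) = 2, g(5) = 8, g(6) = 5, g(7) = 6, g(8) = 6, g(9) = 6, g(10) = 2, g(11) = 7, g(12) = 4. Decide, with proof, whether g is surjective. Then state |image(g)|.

8

Every element of the codomain has a preimage: 1 = g(2), 2 = g(1), 3 = g(3), 4 = g(12), 5 = g(6), 6 = g(7), 7 = g(11), 8 = g(5).
Hence g is surjective.
The image of g is {1, 2, 3, 4, 5, 6, 7, 8}, which has 8 elements.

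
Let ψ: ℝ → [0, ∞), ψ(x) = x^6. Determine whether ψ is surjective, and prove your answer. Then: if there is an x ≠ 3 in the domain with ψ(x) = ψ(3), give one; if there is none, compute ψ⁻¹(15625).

-3

For any y ∈ [0, ∞), x = y^{1/6} ∈ ℝ satisfies x^6 = y, so ψ is surjective.
For the follow-up, such an x exists: taking x = −3 ∈ ℝ gives ψ(−3) = 729 = ψ(3) with −3 ≠ 3.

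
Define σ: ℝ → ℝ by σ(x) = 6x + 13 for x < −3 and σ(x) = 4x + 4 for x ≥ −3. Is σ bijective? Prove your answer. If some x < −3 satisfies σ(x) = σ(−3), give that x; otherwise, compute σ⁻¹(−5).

-7/2

Both pieces are strictly increasing (slopes 6 and 4), so each is injective on its own interval.
The left piece maps (−∞, −3) onto (−∞, −5); the right piece maps [−3, ∞) onto [−8, ∞).
These images overlap. In particular σ(−3) = −8 (right piece), and solving 6x + 13 = −8 on the left piece gives x = −7/2 < −3.
So σ(−7/2) = σ(−3) with −7/2 ≠ −3, and σ is not injective, hence not bijective. This x = −7/2 is the requested value below −3.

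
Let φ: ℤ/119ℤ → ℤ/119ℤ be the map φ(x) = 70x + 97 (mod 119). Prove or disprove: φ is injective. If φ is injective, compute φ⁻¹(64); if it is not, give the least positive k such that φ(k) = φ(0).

We have gcd(70, 119) = 7 > 1. Taking s = 0 and t = 17: φ(0) = 97 and φ(17) = 70·17 + 97 = 1287 ≡ 97 (mod 119).
So φ(0) = φ(17) while 0 ≠ 17, hence φ is not injective.
Since φ is not injective, we find the least positive k with φ(k) = φ(0): this means 70k ≡ 0 (mod 119), i.e. 119 ∣ 70k. Since gcd(70, 119) = 7, dividing through by 7 this holds exactly when 17 ∣ 10k, and as gcd(10, 17) = 1, exactly when 17 ∣ k.
The smallest positive such k is 17.

17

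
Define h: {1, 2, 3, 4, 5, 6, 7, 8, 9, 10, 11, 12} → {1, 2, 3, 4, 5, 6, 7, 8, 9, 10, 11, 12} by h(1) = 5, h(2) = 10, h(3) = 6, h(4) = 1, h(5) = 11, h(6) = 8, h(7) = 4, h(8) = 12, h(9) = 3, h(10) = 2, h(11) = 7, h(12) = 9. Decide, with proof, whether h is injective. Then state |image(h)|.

12

The values h(1), …, h(12) are 5, 10, 6, 1, 11, 8, 4, 12, 3, 2, 7, 9 — all distinct.
So h(a) = h(b) only when a = b, and h is injective.
The image of h is {1, 2, 3, 4, 5, 6, 7, 8, 9, 10, 11, 12}, which has 12 elements.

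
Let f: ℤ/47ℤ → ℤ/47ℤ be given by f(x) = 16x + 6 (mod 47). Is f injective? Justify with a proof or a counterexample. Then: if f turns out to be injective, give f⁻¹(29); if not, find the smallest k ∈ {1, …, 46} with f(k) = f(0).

22

Suppose f(x_1) = f(x_2) in ℤ/47ℤ. Then 16x_1 + 6 ≡ 16x_2 + 6 (mod 47), thus 16(x_1 − x_2) ≡ 0 (mod 47).
Since gcd(16, 47) = 1, 16 is invertible modulo 47, so x_1 − x_2 ≡ 0 (mod 47), i.e. x_1 = x_2.
Hence f is injective.
We now compute 16⁻¹ mod 47 explicitly. Euclid's algorithm: 47 = 2·16 + 15, 16 = 1·15 + 1; back-substituting gives 1 = 3·16 − 1·47, so 16⁻¹ ≡ 3 (mod 47).
Since f is injective, we find f⁻¹(29): we need 16x ≡ 29 − 6 ≡ 23 (mod 47). Using 16⁻¹ = 3: x ≡ 3·23 = 69 = 1·47 + 22, so x = 22.
Check: f(22) = 16·22 + 6 = 358 = 7·47 + 29 ≡ 29 (mod 47).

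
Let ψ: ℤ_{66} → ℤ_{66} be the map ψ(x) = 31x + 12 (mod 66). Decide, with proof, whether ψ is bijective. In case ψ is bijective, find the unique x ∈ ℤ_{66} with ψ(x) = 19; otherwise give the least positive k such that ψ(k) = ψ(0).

If ψ(a) = ψ(b), then 31a ≡ 31b (mod 66). Because gcd(31, 66) = 1, we may cancel 31 to get a ≡ b (mod 66).
We now compute 31⁻¹ mod 66 explicitly. Euclid's algorithm: 66 = 2·31 + 4, 31 = 7·4 + 3, 4 = 1·3 + 1; back-substituting gives 1 = 49·31 − 23·66, so 31⁻¹ ≡ 49 (mod 66).
For any y ∈ ℤ_{66}, x = 49(y − 12) mod 66 satisfies ψ(x) = 31·49(y − 12) + 12 ≡ y (since 31·49 ≡ 1 mod 66). So every y has a preimage.
Therefore ψ is bijective.
Since ψ is bijective, we find ψ⁻¹(19): we need 31x ≡ 19 − 12 ≡ 7 (mod 66). Using 31⁻¹ = 49: x ≡ 49·7 = 343 = 5·66 + 13, so x = 13.
Check: ψ(13) = 31·13 + 12 = 415 = 6·66 + 19 ≡ 19 (mod 66).

13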